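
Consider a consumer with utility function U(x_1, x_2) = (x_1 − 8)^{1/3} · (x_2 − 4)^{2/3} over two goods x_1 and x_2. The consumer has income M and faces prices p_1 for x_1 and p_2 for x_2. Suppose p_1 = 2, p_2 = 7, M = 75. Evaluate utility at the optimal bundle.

V = 3.5578

MRS = (1/2)·(x_2−4)/(x_1−8). Tangency with p_1/p_2 gives x_2−4 = 2·(p_1/p_2)·(x_1−8).
After buying the subsistence bundle (8, 4), a share 1/3 of the remaining income goes to x_1: x_1* = 8 + 1/3·(M − 8p_1 − 4p_2)/p_1.
Discretionary income = 75 − 8·2 − 4·7 = 31; x_1* = 8 + 1/3·31/2 = 13.1667; x_2* = 4 + 2/3·31/7 = 6.9524.
Utility at the optimum: U(13.1667, 6.9524) = 3.5578.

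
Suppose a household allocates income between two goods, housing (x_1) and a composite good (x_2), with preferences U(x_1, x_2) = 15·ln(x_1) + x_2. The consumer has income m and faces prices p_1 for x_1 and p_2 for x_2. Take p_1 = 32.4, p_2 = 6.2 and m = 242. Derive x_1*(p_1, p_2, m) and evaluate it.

x_1* = 2.8704

Set MRS = p_1/p_2: (15/x_1)/1 = p_1/p_2.
So x_1*(p_1,p_2) = 15·p_2/p_1, independent of income; and x_2* = (m − 15·p_2)/p_2.
At the given prices: x_1* = 15·6.2/32.4 = 2.8704.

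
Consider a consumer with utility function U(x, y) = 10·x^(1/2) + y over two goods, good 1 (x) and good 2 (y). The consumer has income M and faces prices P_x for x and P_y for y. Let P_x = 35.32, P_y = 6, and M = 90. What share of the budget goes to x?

share on x = 0.2831

Solve: √x = 5·P_y/P_x, so x*(P_x,P_y) = (5·P_y/P_x)², and y* = (M − P_x·x*)/P_y.
Plugging in: x* = (5·6/35.32)² = 0.7214, y* = 10.7531.
Expenditure on x: 35.32·0.7214 = 25.4813; share = 0.2831.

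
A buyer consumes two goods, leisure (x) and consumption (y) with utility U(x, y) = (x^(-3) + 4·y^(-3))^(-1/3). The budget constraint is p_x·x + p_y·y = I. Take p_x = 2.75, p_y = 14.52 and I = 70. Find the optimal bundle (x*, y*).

With the ratio pinned down, the budget gives x* = I/(p_x + p_y·(y/x)) and y* = (y/x)·x*.
Numerically y/x = 0.932946, so x* = 70/(2.75 + 14.52·0.932946) = 4.2954 and y* = 0.932946·4.2954 = 4.0074.

x* = 4.2954, y* = 4.0074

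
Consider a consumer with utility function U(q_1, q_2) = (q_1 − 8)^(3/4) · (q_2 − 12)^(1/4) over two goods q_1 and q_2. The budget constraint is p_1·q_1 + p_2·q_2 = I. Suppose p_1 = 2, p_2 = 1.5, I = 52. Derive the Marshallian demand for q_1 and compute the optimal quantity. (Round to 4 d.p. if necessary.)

q_1* = 14.75

Discretionary income = 52 − 8·2 − 12·1.5 = 18; q_1* = 8 + 0.75·18/2 = 14.75.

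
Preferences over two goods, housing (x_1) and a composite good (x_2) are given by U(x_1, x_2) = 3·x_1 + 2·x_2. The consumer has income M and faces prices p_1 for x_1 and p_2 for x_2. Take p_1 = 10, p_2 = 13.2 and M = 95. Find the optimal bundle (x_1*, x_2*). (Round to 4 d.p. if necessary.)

Linear utility — the consumer picks whichever good has higher MU/price: 3/10 = 0.3 vs 2/13.2 = 0.1515.
x_1 gives more utility per dollar, so spend all income on x_1: x_1* = M/p_1, x_2* = 0.
Numerically: x_1* = 9.5, x_2* = 0.

x_1* = 9.5, x_2* = 0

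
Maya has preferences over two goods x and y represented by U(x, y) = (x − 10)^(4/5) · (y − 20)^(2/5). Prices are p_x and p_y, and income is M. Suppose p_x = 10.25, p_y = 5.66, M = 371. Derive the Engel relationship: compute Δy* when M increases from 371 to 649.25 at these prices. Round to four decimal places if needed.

Discretionary income = 371 − 10·10.25 − 20·5.66 = 155.3; y* = 20 + 1/3·155.3/5.66 = 29.1461.
At M' = 649.25: y* = 45.533. Change: 45.533 − 29.1461 = 16.3869.

Δy* = 16.3869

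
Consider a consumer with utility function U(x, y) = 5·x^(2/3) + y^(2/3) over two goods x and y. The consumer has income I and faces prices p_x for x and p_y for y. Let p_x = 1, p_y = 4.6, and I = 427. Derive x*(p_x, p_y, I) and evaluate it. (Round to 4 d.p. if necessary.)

x* = 426.8386

MU_x ∝ 5·x^(-1/3), MU_y ∝ y^(-1/3), so MRS = 5·(y/x)^(1/3) = p_x/p_y.
Hence y/x = ((1/5)·p_x/p_y)^(1/(1/3)), i.e. raised to the 3 power.
Substitute y = (y/x)·x into the budget: x* = I/(p_x + p_y·(y/x)).
Numerically y/x = 0.000082, so x* = 427/(1 + 4.6·0.000082) = 426.8386.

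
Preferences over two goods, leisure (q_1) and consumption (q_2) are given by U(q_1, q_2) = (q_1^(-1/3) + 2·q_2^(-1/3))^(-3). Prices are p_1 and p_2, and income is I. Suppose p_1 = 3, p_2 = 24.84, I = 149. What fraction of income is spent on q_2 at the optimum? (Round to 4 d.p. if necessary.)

share on q_2 = 0.7405

From the CES first-order condition, (1/2)·(q_2/q_1)^(4/3) = p_1/p_2.
Hence q_2/q_1 = (2·p_1/p_2)^(1/(4/3)), i.e. raised to the 0.75 power.
With the ratio pinned down, the budget gives q_1* = I/(p_1 + p_2·(q_2/q_1)) and q_2* = (q_2/q_1)·q_1*.
Numerically q_2/q_1 = 0.344548, so q_1* = 149/(3 + 24.84·0.344548) = 12.8909 and q_2* = 0.344548·12.8909 = 4.4415.
Expenditure on q_2: 24.84·4.4415 = 110.3274; share = 0.7405.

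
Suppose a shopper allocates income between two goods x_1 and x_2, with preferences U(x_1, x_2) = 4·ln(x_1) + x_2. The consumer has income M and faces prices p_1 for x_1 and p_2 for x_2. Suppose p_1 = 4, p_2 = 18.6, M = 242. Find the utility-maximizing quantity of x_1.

MU_x_1 = 4/x_1, MU_x_2 = 1. Tangency: 4/x_1 = p_1/p_2.
So x_1*(p_1,p_2) = 4·p_2/p_1, independent of income; and x_2* = (M − 4·p_2)/p_2.
At the given prices: x_1* = 4·18.6/4 = 18.6.

x_1* = 18.6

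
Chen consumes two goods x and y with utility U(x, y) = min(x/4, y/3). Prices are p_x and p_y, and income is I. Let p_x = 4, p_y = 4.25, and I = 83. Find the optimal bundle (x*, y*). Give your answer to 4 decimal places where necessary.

x* = 11.5478, y* = 8.6609

Leontief preferences: the optimum is at the kink where x/4 = y/3, i.e. y = (3/4)·x.
Budget: p_x·x + p_y·(3/4)·x = I, so (4·p_x + 3·p_y)·x = 4·I.
Demand: x*(p_x,p_y,I) = 4·I/(4·p_x + 3·p_y), y* = 3·I/(4·p_x + 3·p_y).
Here 4·4 + 3·4.25 = 28.75, giving x* = 11.5478 and y* = 8.6609.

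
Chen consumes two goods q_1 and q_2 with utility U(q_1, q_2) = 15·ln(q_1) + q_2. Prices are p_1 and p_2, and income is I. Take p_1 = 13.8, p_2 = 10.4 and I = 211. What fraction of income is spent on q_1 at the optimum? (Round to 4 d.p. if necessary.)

share on q_1 = 0.7393

Set MRS = p_1/p_2: (15/q_1)/1 = p_1/p_2.
So q_1*(p_1,p_2) = 15·p_2/p_1, independent of income; and q_2* = (I − 15·p_2)/p_2.
At the given prices: q_1* = 15·10.4/13.8 = 11.3043, and q_2* = 5.2885.
Expenditure on q_1: 13.8·11.3043 = 156; share = 0.7393.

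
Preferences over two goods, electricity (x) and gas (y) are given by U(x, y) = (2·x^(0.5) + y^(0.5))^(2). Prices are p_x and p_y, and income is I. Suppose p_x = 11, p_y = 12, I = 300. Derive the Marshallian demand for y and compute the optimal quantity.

y* = 4.661

With the ratio pinned down, the budget gives x* = I/(p_x + p_y·(y/x)) and y* = (y/x)·x*.
Numerically y/x = 0.210069, so x* = 300/(11 + 12·0.210069) = 22.188 and y* = 0.210069·22.188 = 4.661.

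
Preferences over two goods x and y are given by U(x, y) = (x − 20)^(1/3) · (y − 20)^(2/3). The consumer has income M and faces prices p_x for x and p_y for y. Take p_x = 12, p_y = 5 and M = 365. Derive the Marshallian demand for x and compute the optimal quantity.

Discretionary income = 365 − 20·12 − 20·5 = 25; x* = 20 + 1/3·25/12 = 20.6944.

x* = 20.6944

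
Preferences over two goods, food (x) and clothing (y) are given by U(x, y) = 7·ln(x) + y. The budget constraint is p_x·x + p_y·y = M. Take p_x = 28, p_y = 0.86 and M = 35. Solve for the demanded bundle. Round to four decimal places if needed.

Set MRS = p_x/p_y: (7/x)/1 = p_x/p_y.
So x*(p_x,p_y) = 7·p_y/p_x, independent of income; and y* = (M − 7·p_y)/p_y.
At the given prices: x* = 7·0.86/28 = 0.215, and y* = 33.6977.

x* = 0.215, y* = 33.6977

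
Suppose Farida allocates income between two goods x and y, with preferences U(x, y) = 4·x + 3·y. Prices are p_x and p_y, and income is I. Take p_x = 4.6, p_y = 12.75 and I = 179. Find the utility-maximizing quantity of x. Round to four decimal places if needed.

Perfect substitutes: compare marginal utility per dollar. 4/p_x vs 3/p_y → 0.8696 vs 0.2353.
x gives more utility per dollar, so spend all income on x: x* = I/p_x, y* = 0.
Numerically: x* = 38.913, y* = 0.

x* = 38.913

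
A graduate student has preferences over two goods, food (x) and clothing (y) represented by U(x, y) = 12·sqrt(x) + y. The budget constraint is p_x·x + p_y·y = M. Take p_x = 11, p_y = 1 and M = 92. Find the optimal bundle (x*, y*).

x* = 0.2975, y* = 88.7273

Set MRS = p_x/p_y: 6·x^(−1/2) = p_x/p_y.
Thus x* = (6·p_y/p_x)² — independent of M — with the rest of income spent on y.
Plugging in: x* = (6·1/11)² = 0.2975, y* = 88.7273.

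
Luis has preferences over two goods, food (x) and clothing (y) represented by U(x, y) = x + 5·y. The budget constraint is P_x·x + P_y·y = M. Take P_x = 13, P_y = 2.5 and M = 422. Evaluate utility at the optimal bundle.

Perfect substitutes: compare marginal utility per dollar. 1/P_x vs 5/P_y → 0.0769 vs 2.
y gives more utility per dollar, so spend all income on y: y* = M/P_y, x* = 0.
Numerically: x* = 0, y* = 168.8.
Utility at the optimum: U(0, 168.8) = 844.

V = 844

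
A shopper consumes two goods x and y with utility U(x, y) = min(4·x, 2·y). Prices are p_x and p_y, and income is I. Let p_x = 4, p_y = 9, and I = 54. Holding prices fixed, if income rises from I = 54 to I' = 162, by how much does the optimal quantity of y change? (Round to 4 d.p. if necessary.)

Demand: x*(p_x,p_y,I) = 2·I/(2·p_x + 4·p_y), y* = 4·I/(2·p_x + 4·p_y).
Here 2·4 + 4·9 = 44, giving y* = 4.9091.
At I' = 162: y* = 14.7273. Change: 14.7273 − 4.9091 = 9.8182.

Δy* = 9.8182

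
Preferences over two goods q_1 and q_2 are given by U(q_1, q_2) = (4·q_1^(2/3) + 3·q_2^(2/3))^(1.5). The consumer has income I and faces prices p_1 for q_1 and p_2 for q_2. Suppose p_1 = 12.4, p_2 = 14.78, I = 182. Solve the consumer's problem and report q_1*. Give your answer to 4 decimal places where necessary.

MU_q_1 ∝ 4·q_1^(-1/3), MU_q_2 ∝ 3·q_2^(-1/3), so MRS = (4/3)·(q_2/q_1)^(1/3) = p_1/p_2.
Solve for the ratio: q_2/q_1 = [(3/4)·p_1/p_2]^(3).
Substitute q_2 = (q_2/q_1)·q_1 into the budget: q_1* = I/(p_1 + p_2·(q_2/q_1)).
Numerically q_2/q_1 = 0.24913, so q_1* = 182/(12.4 + 14.78·0.24913) = 11.3169.

q_1* = 11.3169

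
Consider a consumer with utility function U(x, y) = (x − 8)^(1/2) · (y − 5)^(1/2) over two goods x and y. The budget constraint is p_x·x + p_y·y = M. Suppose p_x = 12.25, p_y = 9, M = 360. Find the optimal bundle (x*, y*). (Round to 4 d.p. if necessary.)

x* = 16.8571, y* = 17.0556

Discretionary income = 360 − 8·12.25 − 5·9 = 217; x* = 8 + 0.5·217/12.25 = 16.8571; y* = 5 + 0.5·217/9 = 17.0556.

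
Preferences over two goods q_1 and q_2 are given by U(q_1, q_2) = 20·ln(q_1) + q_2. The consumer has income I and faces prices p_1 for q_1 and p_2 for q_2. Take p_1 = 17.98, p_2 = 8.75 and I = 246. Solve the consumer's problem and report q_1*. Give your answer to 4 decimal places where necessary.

q_1* = 9.733

Set MRS = p_1/p_2: (20/q_1)/1 = p_1/p_2.
So q_1*(p_1,p_2) = 20·p_2/p_1, independent of income; and q_2* = (I − 20·p_2)/p_2.
At the given prices: q_1* = 20·8.75/17.98 = 9.733.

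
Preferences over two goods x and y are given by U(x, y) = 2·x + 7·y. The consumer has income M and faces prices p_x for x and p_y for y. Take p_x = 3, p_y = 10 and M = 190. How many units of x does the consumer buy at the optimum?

x* = 0

Perfect substitutes: compare marginal utility per dollar. 2/p_x vs 7/p_y → 0.6667 vs 0.7.
y gives more utility per dollar, so spend all income on y: y* = M/p_y, x* = 0.
Numerically: x* = 0, y* = 19.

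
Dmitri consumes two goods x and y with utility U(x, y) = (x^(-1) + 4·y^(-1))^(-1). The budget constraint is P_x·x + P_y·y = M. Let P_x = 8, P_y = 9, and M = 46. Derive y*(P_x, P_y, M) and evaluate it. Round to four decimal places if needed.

y* = 3.4736

Numerically y/x = 1.885618, so x* = 46/(8 + 9·1.885618) = 1.8422 and y* = 1.885618·1.8422 = 3.4736.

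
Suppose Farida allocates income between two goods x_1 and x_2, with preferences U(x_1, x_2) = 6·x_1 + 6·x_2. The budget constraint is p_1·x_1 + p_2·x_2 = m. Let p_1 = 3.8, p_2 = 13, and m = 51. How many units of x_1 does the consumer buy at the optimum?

Perfect substitutes: compare marginal utility per dollar. 6/p_1 vs 6/p_2 → 1.5789 vs 0.4615.
x_1 gives more utility per dollar, so spend all income on x_1: x_1* = m/p_1, x_2* = 0.
Numerically: x_1* = 13.4211, x_2* = 0.

x_1* = 13.4211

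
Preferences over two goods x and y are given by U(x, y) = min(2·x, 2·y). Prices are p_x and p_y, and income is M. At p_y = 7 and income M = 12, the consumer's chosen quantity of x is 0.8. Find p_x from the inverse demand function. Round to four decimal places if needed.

Leontief preferences: the optimum is at the kink where x/2 = y/2, i.e. y = x.
Budget: p_x·x + p_y·x = M, so (2·p_x + 2·p_y)·x = 2·M.
Demand: x*(p_x,p_y,M) = 2·M/(2·p_x + 2·p_y), y* = 2·M/(2·p_x + 2·p_y).
Set x* = 0.8 in the demand function and solve for p_x: p_x = 8.

p_x = 8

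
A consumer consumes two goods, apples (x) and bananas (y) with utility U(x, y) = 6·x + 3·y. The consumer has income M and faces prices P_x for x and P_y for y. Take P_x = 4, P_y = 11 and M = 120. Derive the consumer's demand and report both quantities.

x* = 30, y* = 0

Numerically: x* = 30, y* = 0.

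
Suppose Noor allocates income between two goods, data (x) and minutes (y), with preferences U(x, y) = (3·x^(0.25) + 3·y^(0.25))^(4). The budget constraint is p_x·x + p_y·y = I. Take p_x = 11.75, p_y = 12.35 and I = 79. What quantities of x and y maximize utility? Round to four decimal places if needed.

From the CES first-order condition, (y/x)^(0.75) = p_x/p_y.
Solve for the ratio: y/x = [p_x/p_y]^(4/3).
With the ratio pinned down, the budget gives x* = I/(p_x + p_y·(y/x)) and y* = (y/x)·x*.
Numerically y/x = 0.935753, so x* = 79/(11.75 + 12.35·0.935753) = 3.3896 and y* = 0.935753·3.3896 = 3.1718.

x* = 3.3896, y* = 3.1718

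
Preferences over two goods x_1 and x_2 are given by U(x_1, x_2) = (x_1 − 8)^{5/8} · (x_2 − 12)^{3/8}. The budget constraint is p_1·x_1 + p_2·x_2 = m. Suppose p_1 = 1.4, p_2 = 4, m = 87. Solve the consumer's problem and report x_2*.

x_2* = 14.6062

Discretionary income = 87 − 8·1.4 − 12·4 = 27.8; x_2* = 12 + 0.375·27.8/4 = 14.6062.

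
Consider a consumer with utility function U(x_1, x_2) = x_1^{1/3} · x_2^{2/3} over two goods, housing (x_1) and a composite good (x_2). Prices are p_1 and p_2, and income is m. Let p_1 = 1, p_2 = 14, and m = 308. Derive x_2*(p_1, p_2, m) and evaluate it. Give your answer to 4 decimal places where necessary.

x_2* = 14.6667

MU_x_1/MU_x_2 = (1/3·x_2)/(2/3·x_1); tangency sets this equal to p_1/p_2.
Rearranging, p_2·x_2 = 2·p_1·x_1. Substituting into the budget gives p_1·x_1·(1 + 2) = m.
Demand: x_1*(p_1,p_2,m) = 1/3·m/p_1 and x_2* = 2/3·m/p_2.
At p_1=1, p_2=14, m=308: x_2* = 2/3·308/14 = 14.6667.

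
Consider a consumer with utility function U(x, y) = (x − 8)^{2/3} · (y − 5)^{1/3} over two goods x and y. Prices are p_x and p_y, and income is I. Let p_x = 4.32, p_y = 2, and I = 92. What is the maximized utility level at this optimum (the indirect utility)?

V = 7.5112

Let x' = x−8, y' = y−5. MRS = 2·y'/x' = p_x/p_y.
Substituting into the budget: x* = 8 + 2/3·(I − 8·p_x − 5·p_y)/p_x, and y* = 5 + 1/3·(…)/p_y.
Discretionary income = 92 − 8·4.32 − 5·2 = 47.44; x* = 8 + 2/3·47.44/4.32 = 15.321; y* = 5 + 1/3·47.44/2 = 12.9067.
Utility at the optimum: U(15.321, 12.9067) = 7.5112.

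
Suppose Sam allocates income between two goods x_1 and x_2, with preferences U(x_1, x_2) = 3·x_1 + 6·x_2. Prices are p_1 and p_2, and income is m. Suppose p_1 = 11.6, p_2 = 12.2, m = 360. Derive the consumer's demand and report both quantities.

Linear utility — the consumer picks whichever good has higher MU/price: 3/11.6 = 0.2586 vs 6/12.2 = 0.4918.
x_2 gives more utility per dollar, so spend all income on x_2: x_2* = m/p_2, x_1* = 0.
Numerically: x_1* = 0, x_2* = 29.5082.

x_1* = 0, x_2* = 29.5082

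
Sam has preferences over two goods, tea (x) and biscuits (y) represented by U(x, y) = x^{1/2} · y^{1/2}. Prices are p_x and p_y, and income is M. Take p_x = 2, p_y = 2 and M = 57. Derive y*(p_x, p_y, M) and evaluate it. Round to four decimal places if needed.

The MRS is y/x. Set MRS = p_x/p_y.
Rearranging, p_y·y = p_x·x. Substituting into the budget gives p_x·x·(1 + 1) = M.
Demand: x*(p_x,p_y,M) = 0.5·M/p_x and y* = 0.5·M/p_y.
At p_x=2, p_y=2, M=57: y* = 0.5·57/2 = 14.25.

y* = 14.25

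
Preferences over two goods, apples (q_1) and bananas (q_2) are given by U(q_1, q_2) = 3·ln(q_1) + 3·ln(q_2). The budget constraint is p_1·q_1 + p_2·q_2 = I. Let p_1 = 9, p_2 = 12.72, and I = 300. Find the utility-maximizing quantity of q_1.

Tangency: MRS = q_2/q_1 = p_1/p_2.
So 3·p_2·q_2 = 3·p_1·q_1; combined with the budget, a share 0.5 of income goes to q_1.
Demand: q_1*(p_1,p_2,I) = 0.5·I/p_1 and q_2* = 0.5·I/p_2.
At p_1=9, p_2=12.72, I=300: q_1* = 0.5·300/9 = 16.6667.

q_1* = 16.6667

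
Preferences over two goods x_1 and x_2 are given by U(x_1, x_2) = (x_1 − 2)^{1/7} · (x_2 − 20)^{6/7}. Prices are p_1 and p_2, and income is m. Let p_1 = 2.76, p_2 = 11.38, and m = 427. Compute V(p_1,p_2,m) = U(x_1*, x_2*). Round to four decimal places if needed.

Discretionary income = 427 − 2·2.76 − 20·11.38 = 193.88; x_1* = 2 + 1/7·193.88/2.76 = 12.0352; x_2* = 20 + 6/7·193.88/11.38 = 34.6031.
Utility at the optimum: U(12.0352, 34.6031) = 13.8411.

V = 13.8411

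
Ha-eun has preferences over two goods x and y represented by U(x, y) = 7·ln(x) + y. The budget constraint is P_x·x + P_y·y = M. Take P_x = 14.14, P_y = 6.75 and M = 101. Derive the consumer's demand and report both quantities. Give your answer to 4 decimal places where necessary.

x* = 3.3416, y* = 7.963

MU_x = 7/x, MU_y = 1. Tangency: 7/x = P_x/P_y.
So x*(P_x,P_y) = 7·P_y/P_x, independent of income; and y* = (M − 7·P_y)/P_y.
At the given prices: x* = 7·6.75/14.14 = 3.3416, and y* = 7.963.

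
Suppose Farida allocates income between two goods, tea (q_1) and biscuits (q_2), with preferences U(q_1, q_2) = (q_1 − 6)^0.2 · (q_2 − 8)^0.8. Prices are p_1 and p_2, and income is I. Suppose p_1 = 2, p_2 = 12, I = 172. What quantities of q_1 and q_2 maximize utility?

MRS = (1/4)·(q_2−8)/(q_1−6). Tangency with p_1/p_2 gives q_2−8 = 4·(p_1/p_2)·(q_1−6).
Substituting into the budget: q_1* = 6 + 0.2·(I − 6·p_1 − 8·p_2)/p_1, and q_2* = 8 + 0.8·(…)/p_2.
Discretionary income = 172 − 6·2 − 8·12 = 64; q_1* = 6 + 0.2·64/2 = 12.4; q_2* = 8 + 0.8·64/12 = 12.2667.

q_1* = 12.4, q_2* = 12.2667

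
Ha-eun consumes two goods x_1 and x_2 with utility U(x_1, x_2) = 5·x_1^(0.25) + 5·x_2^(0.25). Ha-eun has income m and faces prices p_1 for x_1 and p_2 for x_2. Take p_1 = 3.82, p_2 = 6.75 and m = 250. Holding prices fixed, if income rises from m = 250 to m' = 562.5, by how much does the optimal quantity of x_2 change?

Δx_2* = 20.9584

MRS = MU_x_1/MU_x_2 = (x_2/x_1)^(0.75). Set equal to p_1/p_2.
Solve for the ratio: x_2/x_1 = [p_1/p_2]^(4/3).
With the ratio pinned down, the budget gives x_1* = m/(p_1 + p_2·(x_2/x_1)) and x_2* = (x_2/x_1)·x_1*.
Numerically x_2/x_1 = 0.468108, so x_1* = 250/(3.82 + 6.75·0.468108) = 35.818 and x_2* = 0.468108·35.818 = 16.7667.
At m' = 562.5: x_2* = 37.7251. Change: 37.7251 − 16.7667 = 20.9584.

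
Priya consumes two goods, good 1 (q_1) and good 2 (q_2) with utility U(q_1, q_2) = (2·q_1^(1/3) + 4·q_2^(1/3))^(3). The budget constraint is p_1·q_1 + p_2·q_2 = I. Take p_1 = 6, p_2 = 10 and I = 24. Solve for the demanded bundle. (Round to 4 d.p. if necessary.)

q_1* = 1.2536, q_2* = 1.6479

Numerically q_2/q_1 = 1.314534, so q_1* = 24/(6 + 10·1.314534) = 1.2536 and q_2* = 1.314534·1.2536 = 1.6479.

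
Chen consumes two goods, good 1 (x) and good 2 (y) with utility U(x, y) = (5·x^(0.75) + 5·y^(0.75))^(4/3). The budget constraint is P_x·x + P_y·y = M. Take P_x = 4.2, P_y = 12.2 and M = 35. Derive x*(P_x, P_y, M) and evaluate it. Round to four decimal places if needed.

MU_x ∝ 5·x^(-0.25), MU_y ∝ 5·y^(-0.25), so MRS = (y/x)^(0.25) = P_x/P_y.
Hence y/x = (P_x/P_y)^(1/(0.25)), i.e. raised to the 4 power.
With the ratio pinned down, the budget gives x* = M/(P_x + P_y·(y/x)) and y* = (y/x)·x*.
Numerically y/x = 0.014046, so x* = 35/(4.2 + 12.2·0.014046) = 8.0067.

x* = 8.0067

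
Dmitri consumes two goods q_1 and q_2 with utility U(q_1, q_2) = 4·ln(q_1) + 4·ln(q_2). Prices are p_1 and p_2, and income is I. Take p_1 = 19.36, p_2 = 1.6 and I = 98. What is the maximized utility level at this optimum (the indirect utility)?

V = 17.4017

MU_q_1/MU_q_2 = (4·q_2)/(4·q_1); tangency sets this equal to p_1/p_2.
Rearranging, p_2·q_2 = p_1·q_1. Substituting into the budget gives p_1·q_1·(1 + 1) = I.
Demand: q_1*(p_1,p_2,I) = 0.5·I/p_1 and q_2* = 0.5·I/p_2.
At p_1=19.36, p_2=1.6, I=98: q_1* = 0.5·98/19.36 = 2.531, q_2* = 30.625.
Utility at the optimum: U(2.531, 30.625) = 17.4017.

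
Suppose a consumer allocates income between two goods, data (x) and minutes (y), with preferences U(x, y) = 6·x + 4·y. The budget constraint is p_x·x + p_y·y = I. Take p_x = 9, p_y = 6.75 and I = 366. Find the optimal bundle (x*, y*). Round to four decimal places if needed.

x* = 40.6667, y* = 0

Perfect substitutes: compare marginal utility per dollar. 6/p_x vs 4/p_y → 0.6667 vs 0.5926.
x gives more utility per dollar, so spend all income on x: x* = I/p_x, y* = 0.
Numerically: x* = 40.6667, y* = 0.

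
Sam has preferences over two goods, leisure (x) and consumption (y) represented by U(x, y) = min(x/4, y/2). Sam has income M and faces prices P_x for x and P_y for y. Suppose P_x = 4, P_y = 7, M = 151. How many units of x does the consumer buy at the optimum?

x* = 20.1333

With perfect complements, no substitution: consume in ratio x:y = 4:2.
Budget: P_x·x + P_y·(1/2)·x = M, so (4·P_x + 2·P_y)·x = 4·M.
Demand: x*(P_x,P_y,M) = 4·M/(4·P_x + 2·P_y), y* = 2·M/(4·P_x + 2·P_y).
Here 4·4 + 2·7 = 30, giving x* = 20.1333.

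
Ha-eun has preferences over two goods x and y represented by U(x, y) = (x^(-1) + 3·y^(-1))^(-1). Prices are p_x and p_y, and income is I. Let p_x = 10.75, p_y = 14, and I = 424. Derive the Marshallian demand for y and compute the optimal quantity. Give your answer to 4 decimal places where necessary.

MRS = MU_x/MU_y = (1/3)·(y/x)^(2). Set equal to p_x/p_y.
Solve for the ratio: y/x = [3·p_x/p_y]^(0.5).
Substitute y = (y/x)·x into the budget: x* = I/(p_x + p_y·(y/x)).
Numerically y/x = 1.517752, so x* = 424/(10.75 + 14·1.517752) = 13.2506 and y* = 1.517752·13.2506 = 20.1111.

y* = 20.1111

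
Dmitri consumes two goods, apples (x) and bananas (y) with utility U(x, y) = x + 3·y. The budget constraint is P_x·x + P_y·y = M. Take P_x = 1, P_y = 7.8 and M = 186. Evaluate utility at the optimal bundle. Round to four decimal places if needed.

V = 186

Perfect substitutes: compare marginal utility per dollar. 1/P_x vs 3/P_y → 1 vs 0.3846.
x gives more utility per dollar, so spend all income on x: x* = M/P_x, y* = 0.
Numerically: x* = 186, y* = 0.
Utility at the optimum: U(186, 0) = 186.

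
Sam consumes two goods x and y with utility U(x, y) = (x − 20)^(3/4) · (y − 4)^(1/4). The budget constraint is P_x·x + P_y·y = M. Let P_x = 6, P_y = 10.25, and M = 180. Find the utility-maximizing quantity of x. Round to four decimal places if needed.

Let x' = x−20, y' = y−4. MRS = 3·y'/x' = P_x/P_y.
After buying the subsistence bundle (20, 4), a share 0.75 of the remaining income goes to x: x* = 20 + 0.75·(M − 20P_x − 4P_y)/P_x.
Discretionary income = 180 − 20·6 − 4·10.25 = 19; x* = 20 + 0.75·19/6 = 22.375.

x* = 22.375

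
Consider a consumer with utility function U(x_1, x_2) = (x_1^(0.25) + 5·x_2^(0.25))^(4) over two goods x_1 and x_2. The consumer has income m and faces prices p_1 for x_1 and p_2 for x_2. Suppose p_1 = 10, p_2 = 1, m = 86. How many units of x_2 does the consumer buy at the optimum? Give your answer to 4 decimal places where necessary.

MU_x_1 ∝ x_1^(-0.75), MU_x_2 ∝ 5·x_2^(-0.75), so MRS = (1/5)·(x_2/x_1)^(0.75) = p_1/p_2.
Hence x_2/x_1 = (5·p_1/p_2)^(1/(0.75)), i.e. raised to the 4/3 power.
Substitute x_2 = (x_2/x_1)·x_1 into the budget: x_1* = m/(p_1 + p_2·(x_2/x_1)).
Numerically x_2/x_1 = 184.201575, so x_1* = 86/(10 + 1·184.201575) = 0.4428 and x_2* = 184.201575·0.4428 = 81.5716.

x_2* = 81.5716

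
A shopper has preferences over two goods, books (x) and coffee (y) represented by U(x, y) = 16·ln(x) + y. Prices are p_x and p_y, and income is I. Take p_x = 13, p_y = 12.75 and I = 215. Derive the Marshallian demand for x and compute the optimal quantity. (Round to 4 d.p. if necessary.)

x* = 15.6923

MU_x = 16/x, MU_y = 1. Tangency: 16/x = p_x/p_y.
So x*(p_x,p_y) = 16·p_y/p_x, independent of income; and y* = (I − 16·p_y)/p_y.
At the given prices: x* = 16·12.75/13 = 15.6923.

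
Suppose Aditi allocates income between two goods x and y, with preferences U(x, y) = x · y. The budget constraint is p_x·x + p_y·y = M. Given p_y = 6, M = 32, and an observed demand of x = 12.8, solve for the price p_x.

p_x = 1.25

The MRS is y/x. Set MRS = p_x/p_y.
So p_y·y = p_x·x; combined with the budget, a share 0.5 of income goes to x.
Demand: x*(p_x,p_y,M) = 0.5·M/p_x and y* = 0.5·M/p_y.
Set x* = 12.8 in the demand function and solve for p_x: p_x = 1.25.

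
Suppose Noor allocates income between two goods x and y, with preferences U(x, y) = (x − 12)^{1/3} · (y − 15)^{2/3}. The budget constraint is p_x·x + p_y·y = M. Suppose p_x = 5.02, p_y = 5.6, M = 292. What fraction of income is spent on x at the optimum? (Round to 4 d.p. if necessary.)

share on x = 0.375

Let x' = x−12, y' = y−15. MRS = (1/2)·y'/x' = p_x/p_y.
After buying the subsistence bundle (12, 15), a share 1/3 of the remaining income goes to x: x* = 12 + 1/3·(M − 12p_x − 15p_y)/p_x.
Discretionary income = 292 − 12·5.02 − 15·5.6 = 147.76; x* = 12 + 1/3·147.76/5.02 = 21.8114; y* = 15 + 2/3·147.76/5.6 = 32.5905.
Expenditure on x: 5.02·21.8114 = 109.4933; share = 0.375.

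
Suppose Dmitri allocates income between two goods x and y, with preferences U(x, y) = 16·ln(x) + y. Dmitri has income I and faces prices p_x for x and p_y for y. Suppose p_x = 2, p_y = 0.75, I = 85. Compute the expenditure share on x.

share on x = 0.1412

So x*(p_x,p_y) = 16·p_y/p_x, independent of income; and y* = (I − 16·p_y)/p_y.
At the given prices: x* = 16·0.75/2 = 6, and y* = 97.3333.
Expenditure on x: 2·6 = 12; share = 0.1412.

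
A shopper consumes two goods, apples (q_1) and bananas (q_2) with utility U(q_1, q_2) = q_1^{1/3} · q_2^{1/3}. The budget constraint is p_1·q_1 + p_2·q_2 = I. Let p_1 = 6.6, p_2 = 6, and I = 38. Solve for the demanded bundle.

At p_1=6.6, p_2=6, I=38: q_1* = 0.5·38/6.6 = 2.8788, q_2* = 3.1667.

q_1* = 2.8788, q_2* = 3.1667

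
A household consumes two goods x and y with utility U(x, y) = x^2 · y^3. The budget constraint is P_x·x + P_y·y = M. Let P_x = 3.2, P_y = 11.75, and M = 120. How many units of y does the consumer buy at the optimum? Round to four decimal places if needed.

y* = 6.1277

The MRS is (2/3)·y/x. Set MRS = P_x/P_y.
Rearranging, P_y·y = (3/2)·P_x·x. Substituting into the budget gives P_x·x·(1 + (3/2)) = M.
Demand: x*(P_x,P_y,M) = 0.4·M/P_x and y* = 0.6·M/P_y.
At P_x=3.2, P_y=11.75, M=120: y* = 0.6·120/11.75 = 6.1277.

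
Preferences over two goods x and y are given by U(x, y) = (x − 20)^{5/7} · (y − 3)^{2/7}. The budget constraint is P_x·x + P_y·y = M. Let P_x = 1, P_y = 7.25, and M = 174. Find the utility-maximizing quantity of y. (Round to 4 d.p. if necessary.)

MRS = (5/2)·(y−3)/(x−20). Tangency with P_x/P_y gives y−3 = (2/5)·(P_x/P_y)·(x−20).
Substituting into the budget: x* = 20 + 5/7·(M − 20·P_x − 3·P_y)/P_x, and y* = 3 + 2/7·(…)/P_y.
Discretionary income = 174 − 20·1 − 3·7.25 = 132.25; y* = 3 + 2/7·132.25/7.25 = 8.2118.

y* = 8.2118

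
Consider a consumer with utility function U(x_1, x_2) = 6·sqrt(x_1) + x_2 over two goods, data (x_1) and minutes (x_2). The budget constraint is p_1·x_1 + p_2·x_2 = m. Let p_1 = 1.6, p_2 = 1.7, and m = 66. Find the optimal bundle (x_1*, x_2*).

Utility is quasi-linear in x_2; the FOC for x_1 is 3/√x_1 = p_1/p_2.
Solve: √x_1 = 3·p_2/p_1, so x_1*(p_1,p_2) = (3·p_2/p_1)², and x_2* = (m − p_1·x_1*)/p_2.
Plugging in: x_1* = (3·1.7/1.6)² = 10.1602, x_2* = 29.261.

x_1* = 10.1602, x_2* = 29.261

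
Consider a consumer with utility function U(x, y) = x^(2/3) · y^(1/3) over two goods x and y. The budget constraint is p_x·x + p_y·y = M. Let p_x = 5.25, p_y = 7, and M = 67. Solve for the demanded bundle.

MU_x/MU_y = (2/3·y)/(1/3·x); tangency sets this equal to p_x/p_y.
Rearranging, p_y·y = (1/2)·p_x·x. Substituting into the budget gives p_x·x·(1 + (1/2)) = M.
Demand: x*(p_x,p_y,M) = 2/3·M/p_x and y* = 1/3·M/p_y.
At p_x=5.25, p_y=7, M=67: x* = 2/3·67/5.25 = 8.5079, y* = 3.1905.

x* = 8.5079, y* = 3.1905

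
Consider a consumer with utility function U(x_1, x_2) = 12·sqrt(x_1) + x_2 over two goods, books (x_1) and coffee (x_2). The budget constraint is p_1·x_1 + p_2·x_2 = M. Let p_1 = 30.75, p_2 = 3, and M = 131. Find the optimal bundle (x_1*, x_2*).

Utility is quasi-linear in x_2; the FOC for x_1 is 6/√x_1 = p_1/p_2.
Thus x_1* = (6·p_2/p_1)² — independent of M — with the rest of income spent on x_2.
Plugging in: x_1* = (6·3/30.75)² = 0.3427, x_2* = 40.1545.

x_1* = 0.3427, x_2* = 40.1545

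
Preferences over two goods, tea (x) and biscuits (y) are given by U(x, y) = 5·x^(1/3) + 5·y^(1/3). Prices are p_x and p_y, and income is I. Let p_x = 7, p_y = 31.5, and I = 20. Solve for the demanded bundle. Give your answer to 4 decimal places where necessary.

MU_x ∝ 5·x^(-2/3), MU_y ∝ 5·y^(-2/3), so MRS = (y/x)^(2/3) = p_x/p_y.
Hence y/x = (p_x/p_y)^(1/(2/3)), i.e. raised to the 1.5 power.
With the ratio pinned down, the budget gives x* = I/(p_x + p_y·(y/x)) and y* = (y/x)·x*.
Numerically y/x = 0.104757, so x* = 20/(7 + 31.5·0.104757) = 1.9418 and y* = 0.104757·1.9418 = 0.2034.

x* = 1.9418, y* = 0.2034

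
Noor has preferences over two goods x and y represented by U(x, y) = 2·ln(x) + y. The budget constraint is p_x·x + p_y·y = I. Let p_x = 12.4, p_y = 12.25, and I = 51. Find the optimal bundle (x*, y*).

Set MRS = p_x/p_y: (2/x)/1 = p_x/p_y.
So x*(p_x,p_y) = 2·p_y/p_x, independent of income; and y* = (I − 2·p_y)/p_y.
At the given prices: x* = 2·12.25/12.4 = 1.9758, and y* = 2.1633.

x* = 1.9758, y* = 2.1633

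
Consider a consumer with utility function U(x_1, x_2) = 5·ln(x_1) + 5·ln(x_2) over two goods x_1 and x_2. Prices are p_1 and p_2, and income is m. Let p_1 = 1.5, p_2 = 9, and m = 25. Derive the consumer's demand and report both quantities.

The MRS is x_2/x_1. Set MRS = p_1/p_2.
So 5·p_2·x_2 = 5·p_1·x_1; combined with the budget, a share 0.5 of income goes to x_1.
Demand: x_1*(p_1,p_2,m) = 0.5·m/p_1 and x_2* = 0.5·m/p_2.
At p_1=1.5, p_2=9, m=25: x_1* = 0.5·25/1.5 = 8.3333, x_2* = 1.3889.

x_1* = 8.3333, x_2* = 1.3889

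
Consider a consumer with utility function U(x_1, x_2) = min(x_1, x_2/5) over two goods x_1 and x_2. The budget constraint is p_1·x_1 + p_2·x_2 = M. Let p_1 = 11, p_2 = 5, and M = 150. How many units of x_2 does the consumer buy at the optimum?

Demand: x_1*(p_1,p_2,M) = M/(p_1 + 5·p_2), x_2* = 5·M/(p_1 + 5·p_2).
Here 11 + 5·5 = 36, giving x_2* = 20.8333.

x_2* = 20.8333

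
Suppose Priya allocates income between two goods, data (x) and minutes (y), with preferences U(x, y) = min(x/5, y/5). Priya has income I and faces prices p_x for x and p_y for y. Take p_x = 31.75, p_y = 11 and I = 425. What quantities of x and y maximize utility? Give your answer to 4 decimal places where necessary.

Demand: x*(p_x,p_y,I) = 5·I/(5·p_x + 5·p_y), y* = 5·I/(5·p_x + 5·p_y).
Here 5·31.75 + 5·11 = 213.75, giving x* = 9.9415 and y* = 9.9415.

x* = 9.9415, y* = 9.9415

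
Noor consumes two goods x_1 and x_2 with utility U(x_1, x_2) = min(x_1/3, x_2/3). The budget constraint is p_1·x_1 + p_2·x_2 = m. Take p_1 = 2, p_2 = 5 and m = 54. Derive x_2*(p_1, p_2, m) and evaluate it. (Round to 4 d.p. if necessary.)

x_2* = 7.7143

Leontief preferences: the optimum is at the kink where x_1/3 = x_2/3, i.e. x_2 = x_1.
Budget: p_1·x_1 + p_2·x_1 = m, so (3·p_1 + 3·p_2)·x_1 = 3·m.
Demand: x_1*(p_1,p_2,m) = 3·m/(3·p_1 + 3·p_2), x_2* = 3·m/(3·p_1 + 3·p_2).
Here 3·2 + 3·5 = 21, giving x_2* = 7.7143.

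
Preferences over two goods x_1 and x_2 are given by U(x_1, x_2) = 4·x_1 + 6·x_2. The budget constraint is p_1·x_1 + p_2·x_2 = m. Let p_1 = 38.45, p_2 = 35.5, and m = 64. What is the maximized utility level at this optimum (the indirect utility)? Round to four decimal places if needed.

V = 10.8169

x_2 gives more utility per dollar, so spend all income on x_2: x_2* = m/p_2, x_1* = 0.
Numerically: x_1* = 0, x_2* = 1.8028.
Utility at the optimum: U(0, 1.8028) = 10.8169.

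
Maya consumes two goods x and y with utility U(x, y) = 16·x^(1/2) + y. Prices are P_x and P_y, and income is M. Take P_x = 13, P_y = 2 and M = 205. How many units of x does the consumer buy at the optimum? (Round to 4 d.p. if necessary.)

x* = 1.5148

MU_x = 8/√x, MU_y = 1. Tangency: 8/√x = P_x/P_y.
Thus x* = (8·P_y/P_x)² — independent of M — with the rest of income spent on y.
Plugging in: x* = (8·2/13)² = 1.5148.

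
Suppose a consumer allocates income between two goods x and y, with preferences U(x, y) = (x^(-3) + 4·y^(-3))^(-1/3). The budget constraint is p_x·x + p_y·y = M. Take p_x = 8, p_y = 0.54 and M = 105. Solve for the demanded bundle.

From the CES first-order condition, (1/4)·(y/x)^(4) = p_x/p_y.
Solve for the ratio: y/x = [4·p_x/p_y]^(0.25).
Substitute y = (y/x)·x into the budget: x* = M/(p_x + p_y·(y/x)).
Numerically y/x = 2.774528, so x* = 105/(8 + 0.54·2.774528) = 11.0547 and y* = 2.774528·11.0547 = 30.6715.

x* = 11.0547, y* = 30.6715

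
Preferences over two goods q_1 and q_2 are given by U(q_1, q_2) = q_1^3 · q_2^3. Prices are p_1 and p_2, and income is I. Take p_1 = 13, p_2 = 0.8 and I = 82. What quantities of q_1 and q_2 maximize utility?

q_1* = 3.1538, q_2* = 51.25

Demand: q_1*(p_1,p_2,I) = 0.5·I/p_1 and q_2* = 0.5·I/p_2.
At p_1=13, p_2=0.8, I=82: q_1* = 0.5·82/13 = 3.1538, q_2* = 51.25.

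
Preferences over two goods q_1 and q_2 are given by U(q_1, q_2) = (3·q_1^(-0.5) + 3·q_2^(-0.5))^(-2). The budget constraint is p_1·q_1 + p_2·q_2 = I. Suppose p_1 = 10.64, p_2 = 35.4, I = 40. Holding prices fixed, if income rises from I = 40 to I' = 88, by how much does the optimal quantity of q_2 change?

MRS = MU_q_1/MU_q_2 = (q_2/q_1)^(1.5). Set equal to p_1/p_2.
Solve for the ratio: q_2/q_1 = [p_1/p_2]^(2/3).
Substitute q_2 = (q_2/q_1)·q_1 into the budget: q_1* = I/(p_1 + p_2·(q_2/q_1)).
Numerically q_2/q_1 = 0.448703, so q_1* = 40/(10.64 + 35.4·0.448703) = 1.5081 and q_2* = 0.448703·1.5081 = 0.6767.
At I' = 88: q_2* = 1.4887. Change: 1.4887 − 0.6767 = 0.812.

Δq_2* = 0.812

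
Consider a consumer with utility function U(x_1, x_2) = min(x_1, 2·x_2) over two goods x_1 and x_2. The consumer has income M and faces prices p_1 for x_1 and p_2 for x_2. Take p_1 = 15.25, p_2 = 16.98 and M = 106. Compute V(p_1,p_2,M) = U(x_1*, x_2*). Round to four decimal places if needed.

Leontief preferences: the optimum is at the kink where x_1/2 = x_2/1, i.e. x_2 = (1/2)·x_1.
Budget: p_1·x_1 + p_2·(1/2)·x_1 = M, so (2·p_1 + p_2)·x_1 = 2·M.
Demand: x_1*(p_1,p_2,M) = 2·M/(2·p_1 + p_2), x_2* = M/(2·p_1 + p_2).
Here 2·15.25 + 16.98 = 47.48, giving x_1* = 4.465 and x_2* = 2.2325.
Utility at the optimum: U(4.465, 2.2325) = 4.465.

V = 4.465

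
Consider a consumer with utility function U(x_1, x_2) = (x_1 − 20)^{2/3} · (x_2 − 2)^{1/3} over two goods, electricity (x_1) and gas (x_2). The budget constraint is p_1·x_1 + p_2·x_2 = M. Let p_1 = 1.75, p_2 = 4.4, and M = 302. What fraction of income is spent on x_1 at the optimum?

share on x_1 = 0.6859

MRS = 2·(x_2−2)/(x_1−20). Tangency with p_1/p_2 gives x_2−2 = (1/2)·(p_1/p_2)·(x_1−20).
After buying the subsistence bundle (20, 2), a share 2/3 of the remaining income goes to x_1: x_1* = 20 + 2/3·(M − 20p_1 − 2p_2)/p_1.
Discretionary income = 302 − 20·1.75 − 2·4.4 = 258.2; x_1* = 20 + 2/3·258.2/1.75 = 118.3619; x_2* = 2 + 1/3·258.2/4.4 = 21.5606.
Expenditure on x_1: 1.75·118.3619 = 207.1333; share = 0.6859.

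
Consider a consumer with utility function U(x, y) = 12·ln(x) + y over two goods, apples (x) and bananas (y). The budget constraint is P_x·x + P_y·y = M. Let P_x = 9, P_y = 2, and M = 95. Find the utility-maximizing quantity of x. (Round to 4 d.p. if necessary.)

x* = 2.6667

Set MRS = P_x/P_y: (12/x)/1 = P_x/P_y.
So x*(P_x,P_y) = 12·P_y/P_x, independent of income; and y* = (M − 12·P_y)/P_y.
At the given prices: x* = 12·2/9 = 2.6667.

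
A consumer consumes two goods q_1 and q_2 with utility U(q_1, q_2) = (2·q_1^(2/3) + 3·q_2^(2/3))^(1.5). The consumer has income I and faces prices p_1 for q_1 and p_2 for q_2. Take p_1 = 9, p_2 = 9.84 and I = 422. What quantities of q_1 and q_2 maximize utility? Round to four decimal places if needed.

MRS = MU_q_1/MU_q_2 = (2/3)·(q_2/q_1)^(1/3). Set equal to p_1/p_2.
Solve for the ratio: q_2/q_1 = [(3/2)·p_1/p_2]^(3).
Substitute q_2 = (q_2/q_1)·q_1 into the budget: q_1* = I/(p_1 + p_2·(q_2/q_1)).
Numerically q_2/q_1 = 2.582355, so q_1* = 422/(9 + 9.84·2.582355) = 12.2637 and q_2* = 2.582355·12.2637 = 31.6693.

q_1* = 12.2637, q_2* = 31.6693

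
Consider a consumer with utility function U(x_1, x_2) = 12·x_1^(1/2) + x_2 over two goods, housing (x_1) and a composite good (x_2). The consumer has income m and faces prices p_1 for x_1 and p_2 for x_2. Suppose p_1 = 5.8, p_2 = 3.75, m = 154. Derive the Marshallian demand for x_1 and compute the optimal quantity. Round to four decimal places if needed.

MU_x_1 = 6/√x_1, MU_x_2 = 1. Tangency: 6/√x_1 = p_1/p_2.
Thus x_1* = (6·p_2/p_1)² — independent of m — with the rest of income spent on x_2.
Plugging in: x_1* = (6·3.75/5.8)² = 15.049.

x_1* = 15.049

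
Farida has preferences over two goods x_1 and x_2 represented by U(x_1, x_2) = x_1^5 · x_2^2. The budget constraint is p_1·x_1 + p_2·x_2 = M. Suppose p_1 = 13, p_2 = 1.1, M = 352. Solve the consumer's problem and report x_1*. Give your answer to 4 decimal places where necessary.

x_1* = 19.3407

The MRS is (5/2)·x_2/x_1. Set MRS = p_1/p_2.
So 5·p_2·x_2 = 2·p_1·x_1; combined with the budget, a share 5/7 of income goes to x_1.
Demand: x_1*(p_1,p_2,M) = 5/7·M/p_1 and x_2* = 2/7·M/p_2.
At p_1=13, p_2=1.1, M=352: x_1* = 5/7·352/13 = 19.3407.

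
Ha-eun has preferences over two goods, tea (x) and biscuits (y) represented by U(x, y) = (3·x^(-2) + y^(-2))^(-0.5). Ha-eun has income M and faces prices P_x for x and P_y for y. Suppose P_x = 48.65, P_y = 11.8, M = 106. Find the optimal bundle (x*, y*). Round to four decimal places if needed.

x* = 1.7161, y* = 1.9079

MU_x ∝ 3·x^(-3), MU_y ∝ y^(-3), so MRS = 3·(y/x)^(3) = P_x/P_y.
Hence y/x = ((1/3)·P_x/P_y)^(1/(3)), i.e. raised to the 1/3 power.
Substitute y = (y/x)·x into the budget: x* = M/(P_x + P_y·(y/x)).
Numerically y/x = 1.1118, so x* = 106/(48.65 + 11.8·1.1118) = 1.7161 and y* = 1.1118·1.7161 = 1.9079.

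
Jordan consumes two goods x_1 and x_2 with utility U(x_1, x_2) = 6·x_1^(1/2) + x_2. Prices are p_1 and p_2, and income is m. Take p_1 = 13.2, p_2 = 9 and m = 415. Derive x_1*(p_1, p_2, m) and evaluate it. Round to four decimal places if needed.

x_1* = 4.1839

Utility is quasi-linear in x_2; the FOC for x_1 is 3/√x_1 = p_1/p_2.
Thus x_1* = (3·p_2/p_1)² — independent of m — with the rest of income spent on x_2.
Plugging in: x_1* = (3·9/13.2)² = 4.1839.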